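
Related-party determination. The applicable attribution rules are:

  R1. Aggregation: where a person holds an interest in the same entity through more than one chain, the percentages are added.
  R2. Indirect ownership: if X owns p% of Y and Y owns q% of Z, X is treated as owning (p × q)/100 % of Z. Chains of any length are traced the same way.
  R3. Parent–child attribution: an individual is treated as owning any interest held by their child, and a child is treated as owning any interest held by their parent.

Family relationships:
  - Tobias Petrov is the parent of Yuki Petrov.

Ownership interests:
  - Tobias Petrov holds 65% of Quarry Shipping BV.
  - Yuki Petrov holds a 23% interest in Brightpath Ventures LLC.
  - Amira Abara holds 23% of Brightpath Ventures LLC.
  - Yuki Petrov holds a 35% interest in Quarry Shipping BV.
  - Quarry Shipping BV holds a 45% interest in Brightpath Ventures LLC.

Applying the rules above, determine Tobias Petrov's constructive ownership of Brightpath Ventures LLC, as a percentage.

By parent–child attribution (R3), Tobias Petrov is treated as also owning Yuki Petrov's interest in Quarry Shipping BV, giving 65% + 35% = 100%.
By parent–child attribution (R3), Tobias Petrov is treated as owning Yuki Petrov's 23% interest in Brightpath Ventures LLC.
Chain via Quarry Shipping BV (R2): 100% × 45% = 45% of Brightpath Ventures LLC.
Direct interest in Brightpath Ventures LLC: 23%.
Aggregating (R1): 45% + 23% = 68%.

68%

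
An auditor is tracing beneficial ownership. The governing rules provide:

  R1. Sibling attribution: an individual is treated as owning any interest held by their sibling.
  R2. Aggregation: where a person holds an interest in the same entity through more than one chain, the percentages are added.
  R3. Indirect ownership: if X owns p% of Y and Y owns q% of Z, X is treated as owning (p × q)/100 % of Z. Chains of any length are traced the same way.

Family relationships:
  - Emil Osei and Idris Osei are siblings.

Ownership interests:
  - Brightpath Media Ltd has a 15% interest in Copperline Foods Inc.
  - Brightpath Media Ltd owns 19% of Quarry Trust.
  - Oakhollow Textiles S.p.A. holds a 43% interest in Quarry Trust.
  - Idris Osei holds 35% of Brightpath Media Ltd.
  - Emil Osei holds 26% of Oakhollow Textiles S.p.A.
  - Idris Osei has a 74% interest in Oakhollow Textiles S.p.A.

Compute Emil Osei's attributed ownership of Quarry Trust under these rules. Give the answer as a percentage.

By sibling attribution (R1), Emil Osei is treated as also owning Idris Osei's interest in Oakhollow Textiles S.p.A, giving 26% + 74% = 100%.
By sibling attribution (R1), Emil Osei is treated as owning Idris Osei's 35% interest in Brightpath Media Ltd.
Chain via Oakhollow Textiles S.p.A. (R3): 100% × 43% = 43% of Quarry Trust.
Chain via Brightpath Media Ltd (R3): 35% × 19% = 6.65% of Quarry Trust.
Aggregating (R2): 43% + 6.65% = 49.65%.

49.65%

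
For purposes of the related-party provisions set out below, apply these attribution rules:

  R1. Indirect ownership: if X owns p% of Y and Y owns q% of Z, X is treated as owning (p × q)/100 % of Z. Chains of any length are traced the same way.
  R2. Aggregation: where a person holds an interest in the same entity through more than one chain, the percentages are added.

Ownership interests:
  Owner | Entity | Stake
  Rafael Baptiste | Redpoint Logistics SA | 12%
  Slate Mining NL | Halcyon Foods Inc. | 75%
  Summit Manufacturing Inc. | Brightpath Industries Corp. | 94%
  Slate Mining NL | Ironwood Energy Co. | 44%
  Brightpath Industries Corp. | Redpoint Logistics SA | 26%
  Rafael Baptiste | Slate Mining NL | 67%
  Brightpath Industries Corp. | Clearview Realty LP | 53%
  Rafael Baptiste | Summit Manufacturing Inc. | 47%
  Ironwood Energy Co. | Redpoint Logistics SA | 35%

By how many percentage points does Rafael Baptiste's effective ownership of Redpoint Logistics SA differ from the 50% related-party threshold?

Chain via Summit Manufacturing Inc. → Brightpath Industries Corp. (R1): 47% × 94% × 26% = 11.4868% of Redpoint Logistics SA.
Chain via Slate Mining NL → Ironwood Energy Co. (R1): 67% × 44% × 35% = 10.318% of Redpoint Logistics SA.
Direct interest in Redpoint Logistics SA: 12%.
Aggregating (R2): 11.4868% + 10.318% + 12% = 33.8048%.
33.8048% falls short of the 50% threshold by 16.1952 percentage points.

16.1952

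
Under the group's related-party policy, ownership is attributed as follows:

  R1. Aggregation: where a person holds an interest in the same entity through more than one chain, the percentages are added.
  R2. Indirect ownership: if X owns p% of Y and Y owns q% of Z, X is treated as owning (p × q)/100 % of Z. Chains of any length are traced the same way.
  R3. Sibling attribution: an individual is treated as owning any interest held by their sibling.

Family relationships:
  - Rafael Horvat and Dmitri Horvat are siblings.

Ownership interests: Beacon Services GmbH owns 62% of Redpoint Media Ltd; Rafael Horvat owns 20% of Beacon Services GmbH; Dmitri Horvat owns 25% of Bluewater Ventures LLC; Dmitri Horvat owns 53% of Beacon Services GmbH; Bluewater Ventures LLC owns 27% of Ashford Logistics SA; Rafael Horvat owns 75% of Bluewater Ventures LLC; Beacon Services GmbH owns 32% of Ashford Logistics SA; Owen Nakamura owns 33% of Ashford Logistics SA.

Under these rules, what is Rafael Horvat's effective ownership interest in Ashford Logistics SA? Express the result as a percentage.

50.36%

By sibling attribution (R3), Rafael Horvat is treated as also owning Dmitri Horvat's interest in Bluewater Ventures LLC, giving 75% + 25% = 100%.
By sibling attribution (R3), Rafael Horvat is treated as also owning Dmitri Horvat's interest in Beacon Services GmbH, giving 20% + 53% = 73%.
Chain via Bluewater Ventures LLC (R2): 100% × 27% = 27% of Ashford Logistics SA.
Chain via Beacon Services GmbH (R2): 73% × 32% = 23.36% of Ashford Logistics SA.
Aggregating (R1): 27% + 23.36% = 50.36%.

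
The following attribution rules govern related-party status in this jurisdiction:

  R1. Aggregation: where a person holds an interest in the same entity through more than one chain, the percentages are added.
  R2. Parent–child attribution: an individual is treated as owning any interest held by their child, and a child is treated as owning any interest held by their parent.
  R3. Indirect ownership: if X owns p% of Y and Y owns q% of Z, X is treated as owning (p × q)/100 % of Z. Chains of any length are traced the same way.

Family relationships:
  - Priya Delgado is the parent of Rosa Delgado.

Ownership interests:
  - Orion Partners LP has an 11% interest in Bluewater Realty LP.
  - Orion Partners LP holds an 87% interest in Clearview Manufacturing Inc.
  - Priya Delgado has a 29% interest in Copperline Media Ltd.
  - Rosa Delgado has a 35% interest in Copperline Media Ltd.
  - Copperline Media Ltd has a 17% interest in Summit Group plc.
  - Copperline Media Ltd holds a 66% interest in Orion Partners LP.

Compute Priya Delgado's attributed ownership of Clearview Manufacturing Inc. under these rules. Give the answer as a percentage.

By parent–child attribution (R2), Priya Delgado is treated as also owning Rosa Delgado's interest in Copperline Media Ltd, giving 29% + 35% = 64%.
Chain via Copperline Media Ltd → Orion Partners LP (R3): 64% × 66% × 87% = 36.7488% of Clearview Manufacturing Inc.

36.7488%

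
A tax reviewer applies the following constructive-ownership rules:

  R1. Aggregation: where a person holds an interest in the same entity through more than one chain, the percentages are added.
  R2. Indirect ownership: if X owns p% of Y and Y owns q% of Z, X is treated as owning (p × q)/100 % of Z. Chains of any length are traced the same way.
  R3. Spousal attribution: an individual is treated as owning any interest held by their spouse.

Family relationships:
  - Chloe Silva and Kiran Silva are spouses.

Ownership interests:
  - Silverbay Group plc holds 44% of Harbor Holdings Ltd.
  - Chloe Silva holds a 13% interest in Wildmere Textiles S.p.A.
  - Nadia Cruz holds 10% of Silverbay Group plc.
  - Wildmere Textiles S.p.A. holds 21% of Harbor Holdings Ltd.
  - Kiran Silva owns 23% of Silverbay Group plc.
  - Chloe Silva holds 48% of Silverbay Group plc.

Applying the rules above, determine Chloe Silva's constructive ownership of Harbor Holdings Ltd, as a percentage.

33.97%

By spousal attribution (R3), Chloe Silva is treated as also owning Kiran Silva's interest in Silverbay Group plc, giving 48% + 23% = 71%.
Chain via Wildmere Textiles S.p.A. (R2): 13% × 21% = 2.73% of Harbor Holdings Ltd.
Chain via Silverbay Group plc (R2): 71% × 44% = 31.24% of Harbor Holdings Ltd.
Aggregating (R1): 2.73% + 31.24% = 33.97%.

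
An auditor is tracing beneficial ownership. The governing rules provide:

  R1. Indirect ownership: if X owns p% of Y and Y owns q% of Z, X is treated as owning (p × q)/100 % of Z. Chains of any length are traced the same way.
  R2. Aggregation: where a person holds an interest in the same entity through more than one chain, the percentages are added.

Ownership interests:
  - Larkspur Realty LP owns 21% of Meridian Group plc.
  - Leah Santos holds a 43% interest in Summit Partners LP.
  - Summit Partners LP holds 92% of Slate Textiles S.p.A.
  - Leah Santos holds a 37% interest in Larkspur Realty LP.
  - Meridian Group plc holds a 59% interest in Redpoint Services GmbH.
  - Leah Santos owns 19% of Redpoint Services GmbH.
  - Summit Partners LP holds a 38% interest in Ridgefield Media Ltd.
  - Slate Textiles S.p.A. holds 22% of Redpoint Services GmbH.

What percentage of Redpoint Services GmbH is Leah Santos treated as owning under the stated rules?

32.2875%

Chain via Larkspur Realty LP → Meridian Group plc (R1): 37% × 21% × 59% = 4.5843% of Redpoint Services GmbH.
Chain via Summit Partners LP → Slate Textiles S.p.A. (R1): 43% × 92% × 22% = 8.7032% of Redpoint Services GmbH.
Direct interest in Redpoint Services GmbH: 19%.
Aggregating (R2): 4.5843% + 8.7032% + 19% = 32.2875%.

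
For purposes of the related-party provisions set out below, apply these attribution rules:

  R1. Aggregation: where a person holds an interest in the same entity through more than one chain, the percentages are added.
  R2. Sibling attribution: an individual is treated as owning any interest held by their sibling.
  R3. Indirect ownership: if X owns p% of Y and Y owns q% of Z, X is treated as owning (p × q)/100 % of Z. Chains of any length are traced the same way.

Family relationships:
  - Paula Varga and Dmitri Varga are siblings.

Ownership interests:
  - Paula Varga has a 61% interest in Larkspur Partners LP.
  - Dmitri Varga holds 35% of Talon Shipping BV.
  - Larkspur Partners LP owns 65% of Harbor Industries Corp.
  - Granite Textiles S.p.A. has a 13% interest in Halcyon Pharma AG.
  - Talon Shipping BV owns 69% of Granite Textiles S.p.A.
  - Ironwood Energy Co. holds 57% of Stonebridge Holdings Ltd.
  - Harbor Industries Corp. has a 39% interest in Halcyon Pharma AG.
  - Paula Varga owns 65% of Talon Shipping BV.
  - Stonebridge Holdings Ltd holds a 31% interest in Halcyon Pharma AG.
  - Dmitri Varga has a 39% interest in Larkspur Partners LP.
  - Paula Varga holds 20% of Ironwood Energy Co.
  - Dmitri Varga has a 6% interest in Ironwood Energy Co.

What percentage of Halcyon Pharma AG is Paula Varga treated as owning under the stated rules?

By sibling attribution (R2), Paula Varga is treated as also owning Dmitri Varga's interest in Talon Shipping BV, giving 65% + 35% = 100%.
By sibling attribution (R2), Paula Varga is treated as also owning Dmitri Varga's interest in Larkspur Partners LP, giving 61% + 39% = 100%.
By sibling attribution (R2), Paula Varga is treated as also owning Dmitri Varga's interest in Ironwood Energy Co, giving 20% + 6% = 26%.
Chain via Talon Shipping BV → Granite Textiles S.p.A. (R3): 100% × 69% × 13% = 8.97% of Halcyon Pharma AG.
Chain via Larkspur Partners LP → Harbor Industries Corp. (R3): 100% × 65% × 39% = 25.35% of Halcyon Pharma AG.
Chain via Ironwood Energy Co. → Stonebridge Holdings Ltd (R3): 26% × 57% × 31% = 4.5942% of Halcyon Pharma AG.
Aggregating (R1): 8.97% + 25.35% + 4.5942% = 38.9142%.

38.9142%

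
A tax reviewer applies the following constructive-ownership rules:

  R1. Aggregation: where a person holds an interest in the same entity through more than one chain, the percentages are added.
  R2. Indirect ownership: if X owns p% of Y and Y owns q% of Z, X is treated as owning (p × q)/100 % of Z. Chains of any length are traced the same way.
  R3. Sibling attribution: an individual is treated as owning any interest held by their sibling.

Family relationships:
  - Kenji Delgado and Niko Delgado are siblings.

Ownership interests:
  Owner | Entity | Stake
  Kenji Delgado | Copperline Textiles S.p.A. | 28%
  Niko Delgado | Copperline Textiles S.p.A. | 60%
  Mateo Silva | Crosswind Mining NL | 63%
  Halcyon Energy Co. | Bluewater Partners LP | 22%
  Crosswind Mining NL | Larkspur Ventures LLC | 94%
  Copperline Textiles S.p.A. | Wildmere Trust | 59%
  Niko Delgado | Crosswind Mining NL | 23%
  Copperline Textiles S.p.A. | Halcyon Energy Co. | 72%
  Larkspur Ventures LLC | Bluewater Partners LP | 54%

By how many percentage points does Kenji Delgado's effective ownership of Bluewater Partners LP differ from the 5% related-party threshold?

20.614

By sibling attribution (R3), Kenji Delgado is treated as also owning Niko Delgado's interest in Copperline Textiles S.p.A, giving 28% + 60% = 88%.
By sibling attribution (R3), Kenji Delgado is treated as owning Niko Delgado's 23% interest in Crosswind Mining NL.
Chain via Copperline Textiles S.p.A. → Halcyon Energy Co. (R2): 88% × 72% × 22% = 13.9392% of Bluewater Partners LP.
Chain via Crosswind Mining NL → Larkspur Ventures LLC (R2): 23% × 94% × 54% = 11.6748% of Bluewater Partners LP.
Aggregating (R1): 13.9392% + 11.6748% = 25.614%.
25.614% exceeds the 5% threshold by 20.614 percentage points.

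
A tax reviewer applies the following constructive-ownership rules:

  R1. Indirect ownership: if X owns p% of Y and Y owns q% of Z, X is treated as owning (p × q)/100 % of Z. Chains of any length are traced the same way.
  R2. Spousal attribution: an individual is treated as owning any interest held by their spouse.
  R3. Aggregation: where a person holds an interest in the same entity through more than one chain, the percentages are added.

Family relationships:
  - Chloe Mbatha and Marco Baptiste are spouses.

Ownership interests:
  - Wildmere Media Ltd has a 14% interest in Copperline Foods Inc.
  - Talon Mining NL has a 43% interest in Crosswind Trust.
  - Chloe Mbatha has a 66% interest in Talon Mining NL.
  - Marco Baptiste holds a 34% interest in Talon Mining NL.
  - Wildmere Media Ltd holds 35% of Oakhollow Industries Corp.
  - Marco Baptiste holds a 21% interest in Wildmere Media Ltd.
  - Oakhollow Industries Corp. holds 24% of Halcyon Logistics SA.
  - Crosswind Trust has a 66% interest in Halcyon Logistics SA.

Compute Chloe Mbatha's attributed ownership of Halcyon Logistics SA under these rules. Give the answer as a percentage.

30.144%

By spousal attribution (R2), Chloe Mbatha is treated as also owning Marco Baptiste's interest in Talon Mining NL, giving 66% + 34% = 100%.
By spousal attribution (R2), Chloe Mbatha is treated as owning Marco Baptiste's 21% interest in Wildmere Media Ltd.
Chain via Talon Mining NL → Crosswind Trust (R1): 100% × 43% × 66% = 28.38% of Halcyon Logistics SA.
Chain via Wildmere Media Ltd → Oakhollow Industries Corp. (R1): 21% × 35% × 24% = 1.764% of Halcyon Logistics SA.
Aggregating (R3): 28.38% + 1.764% = 30.144%.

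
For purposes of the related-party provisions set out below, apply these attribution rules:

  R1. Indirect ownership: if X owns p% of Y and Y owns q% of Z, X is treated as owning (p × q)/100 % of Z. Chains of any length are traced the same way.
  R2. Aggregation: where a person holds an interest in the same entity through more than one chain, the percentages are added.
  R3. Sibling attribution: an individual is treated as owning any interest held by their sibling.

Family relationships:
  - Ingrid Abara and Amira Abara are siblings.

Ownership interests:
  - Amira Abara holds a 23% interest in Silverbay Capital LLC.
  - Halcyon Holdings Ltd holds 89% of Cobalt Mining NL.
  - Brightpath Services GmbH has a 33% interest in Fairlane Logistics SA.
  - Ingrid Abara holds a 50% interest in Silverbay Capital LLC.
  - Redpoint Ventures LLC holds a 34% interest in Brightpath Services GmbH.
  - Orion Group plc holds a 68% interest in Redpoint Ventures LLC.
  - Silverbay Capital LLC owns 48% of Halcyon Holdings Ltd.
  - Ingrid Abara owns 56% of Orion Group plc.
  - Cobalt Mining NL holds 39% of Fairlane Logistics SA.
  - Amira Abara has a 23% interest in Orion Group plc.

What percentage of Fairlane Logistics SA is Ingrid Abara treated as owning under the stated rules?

By sibling attribution (R3), Ingrid Abara is treated as also owning Amira Abara's interest in Silverbay Capital LLC, giving 50% + 23% = 73%.
By sibling attribution (R3), Ingrid Abara is treated as also owning Amira Abara's interest in Orion Group plc, giving 56% + 23% = 79%.
Chain via Silverbay Capital LLC → Halcyon Holdings Ltd → Cobalt Mining NL (R1): 73% × 48% × 89% × 39% = 12.162384% of Fairlane Logistics SA.
Chain via Orion Group plc → Redpoint Ventures LLC → Brightpath Services GmbH (R1): 79% × 68% × 34% × 33% = 6.027384% of Fairlane Logistics SA.
Aggregating (R2): 12.162384% + 6.027384% = 18.189768%.

18.189768%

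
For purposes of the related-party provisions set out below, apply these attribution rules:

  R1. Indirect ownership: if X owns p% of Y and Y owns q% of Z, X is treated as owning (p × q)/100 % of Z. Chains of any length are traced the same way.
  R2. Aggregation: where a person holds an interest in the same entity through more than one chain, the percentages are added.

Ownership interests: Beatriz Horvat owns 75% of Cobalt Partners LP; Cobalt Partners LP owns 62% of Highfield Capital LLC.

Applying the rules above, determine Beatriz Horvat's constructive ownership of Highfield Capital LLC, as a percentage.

46.5%

Chain via Cobalt Partners LP (R1): 75% × 62% = 46.5% of Highfield Capital LLC.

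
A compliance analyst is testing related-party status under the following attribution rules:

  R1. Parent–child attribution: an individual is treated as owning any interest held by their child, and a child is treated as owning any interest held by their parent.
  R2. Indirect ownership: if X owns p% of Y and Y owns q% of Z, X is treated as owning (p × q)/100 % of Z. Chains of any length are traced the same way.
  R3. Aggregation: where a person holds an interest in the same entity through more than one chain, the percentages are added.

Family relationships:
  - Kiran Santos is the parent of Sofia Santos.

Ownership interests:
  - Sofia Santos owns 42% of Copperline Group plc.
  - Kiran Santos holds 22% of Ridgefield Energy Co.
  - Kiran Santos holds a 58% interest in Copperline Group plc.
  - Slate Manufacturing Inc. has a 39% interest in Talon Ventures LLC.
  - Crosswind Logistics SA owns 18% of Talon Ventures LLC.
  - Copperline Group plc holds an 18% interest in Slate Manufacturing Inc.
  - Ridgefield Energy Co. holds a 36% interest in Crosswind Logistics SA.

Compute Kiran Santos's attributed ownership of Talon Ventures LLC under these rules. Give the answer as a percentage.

By parent–child attribution (R1), Kiran Santos is treated as also owning Sofia Santos's interest in Copperline Group plc, giving 58% + 42% = 100%.
Chain via Ridgefield Energy Co. → Crosswind Logistics SA (R2): 22% × 36% × 18% = 1.4256% of Talon Ventures LLC.
Chain via Copperline Group plc → Slate Manufacturing Inc. (R2): 100% × 18% × 39% = 7.02% of Talon Ventures LLC.
Aggregating (R3): 1.4256% + 7.02% = 8.4456%.

8.4456%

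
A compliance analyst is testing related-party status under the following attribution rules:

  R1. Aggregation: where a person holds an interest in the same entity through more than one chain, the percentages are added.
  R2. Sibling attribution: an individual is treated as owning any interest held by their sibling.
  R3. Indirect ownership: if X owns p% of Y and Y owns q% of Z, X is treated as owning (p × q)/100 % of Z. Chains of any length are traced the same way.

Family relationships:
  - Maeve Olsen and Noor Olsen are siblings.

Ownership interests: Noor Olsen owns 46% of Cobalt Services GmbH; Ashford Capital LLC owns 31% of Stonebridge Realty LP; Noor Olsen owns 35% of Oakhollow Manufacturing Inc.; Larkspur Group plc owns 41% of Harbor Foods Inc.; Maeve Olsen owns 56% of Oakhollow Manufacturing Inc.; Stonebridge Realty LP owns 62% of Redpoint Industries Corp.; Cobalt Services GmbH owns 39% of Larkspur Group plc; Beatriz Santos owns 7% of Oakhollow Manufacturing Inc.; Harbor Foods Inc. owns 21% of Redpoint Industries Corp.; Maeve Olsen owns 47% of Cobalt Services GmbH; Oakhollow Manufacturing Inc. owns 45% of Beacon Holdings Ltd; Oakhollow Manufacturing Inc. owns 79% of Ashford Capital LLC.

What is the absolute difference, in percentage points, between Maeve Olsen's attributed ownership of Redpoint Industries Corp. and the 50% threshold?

33.059895

By sibling attribution (R2), Maeve Olsen is treated as also owning Noor Olsen's interest in Cobalt Services GmbH, giving 47% + 46% = 93%.
By sibling attribution (R2), Maeve Olsen is treated as also owning Noor Olsen's interest in Oakhollow Manufacturing Inc, giving 56% + 35% = 91%.
Chain via Cobalt Services GmbH → Larkspur Group plc → Harbor Foods Inc. (R3): 93% × 39% × 41% × 21% = 3.122847% of Redpoint Industries Corp.
Chain via Oakhollow Manufacturing Inc. → Ashford Capital LLC → Stonebridge Realty LP (R3): 91% × 79% × 31% × 62% = 13.817258% of Redpoint Industries Corp.
Aggregating (R1): 3.122847% + 13.817258% = 16.940105%.
16.940105% falls short of the 50% threshold by 33.059895 percentage points.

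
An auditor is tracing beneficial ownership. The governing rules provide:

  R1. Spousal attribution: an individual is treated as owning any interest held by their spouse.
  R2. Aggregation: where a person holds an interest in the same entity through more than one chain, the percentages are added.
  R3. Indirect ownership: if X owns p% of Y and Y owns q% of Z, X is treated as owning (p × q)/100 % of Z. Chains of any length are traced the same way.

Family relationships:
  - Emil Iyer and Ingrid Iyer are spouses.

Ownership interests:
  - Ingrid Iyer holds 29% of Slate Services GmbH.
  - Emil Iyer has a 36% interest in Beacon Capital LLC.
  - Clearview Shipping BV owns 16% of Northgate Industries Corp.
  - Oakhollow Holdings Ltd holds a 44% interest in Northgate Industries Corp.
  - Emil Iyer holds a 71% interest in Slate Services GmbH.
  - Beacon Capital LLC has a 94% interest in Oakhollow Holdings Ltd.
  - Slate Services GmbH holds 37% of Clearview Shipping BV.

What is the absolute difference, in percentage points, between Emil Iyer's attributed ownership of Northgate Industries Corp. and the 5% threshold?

By spousal attribution (R1), Emil Iyer is treated as also owning Ingrid Iyer's interest in Slate Services GmbH, giving 71% + 29% = 100%.
Chain via Slate Services GmbH → Clearview Shipping BV (R3): 100% × 37% × 16% = 5.92% of Northgate Industries Corp.
Chain via Beacon Capital LLC → Oakhollow Holdings Ltd (R3): 36% × 94% × 44% = 14.8896% of Northgate Industries Corp.
Aggregating (R2): 5.92% + 14.8896% = 20.8096%.
20.8096% exceeds the 5% threshold by 15.8096 percentage points.

15.8096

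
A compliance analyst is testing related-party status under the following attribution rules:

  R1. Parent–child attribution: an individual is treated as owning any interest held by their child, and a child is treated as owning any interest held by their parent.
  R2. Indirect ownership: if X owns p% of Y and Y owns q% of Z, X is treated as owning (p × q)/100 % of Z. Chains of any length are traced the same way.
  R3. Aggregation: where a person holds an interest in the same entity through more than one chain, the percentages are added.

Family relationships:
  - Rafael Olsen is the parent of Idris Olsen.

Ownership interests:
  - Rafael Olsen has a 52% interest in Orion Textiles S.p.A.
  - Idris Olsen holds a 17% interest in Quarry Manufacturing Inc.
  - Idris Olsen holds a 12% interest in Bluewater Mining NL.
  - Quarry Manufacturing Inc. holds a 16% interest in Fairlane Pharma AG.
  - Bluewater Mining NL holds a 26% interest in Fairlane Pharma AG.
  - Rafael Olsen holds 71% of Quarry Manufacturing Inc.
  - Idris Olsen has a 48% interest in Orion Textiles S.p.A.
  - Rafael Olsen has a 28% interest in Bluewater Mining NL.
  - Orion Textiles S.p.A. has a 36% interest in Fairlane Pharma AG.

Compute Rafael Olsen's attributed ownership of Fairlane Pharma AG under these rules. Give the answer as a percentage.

By parent–child attribution (R1), Rafael Olsen is treated as also owning Idris Olsen's interest in Orion Textiles S.p.A, giving 52% + 48% = 100%.
By parent–child attribution (R1), Rafael Olsen is treated as also owning Idris Olsen's interest in Quarry Manufacturing Inc, giving 71% + 17% = 88%.
By parent–child attribution (R1), Rafael Olsen is treated as also owning Idris Olsen's interest in Bluewater Mining NL, giving 28% + 12% = 40%.
Chain via Orion Textiles S.p.A. (R2): 100% × 36% = 36% of Fairlane Pharma AG.
Chain via Quarry Manufacturing Inc. (R2): 88% × 16% = 14.08% of Fairlane Pharma AG.
Chain via Bluewater Mining NL (R2): 40% × 26% = 10.4% of Fairlane Pharma AG.
Aggregating (R3): 36% + 14.08% + 10.4% = 60.48%.

60.48%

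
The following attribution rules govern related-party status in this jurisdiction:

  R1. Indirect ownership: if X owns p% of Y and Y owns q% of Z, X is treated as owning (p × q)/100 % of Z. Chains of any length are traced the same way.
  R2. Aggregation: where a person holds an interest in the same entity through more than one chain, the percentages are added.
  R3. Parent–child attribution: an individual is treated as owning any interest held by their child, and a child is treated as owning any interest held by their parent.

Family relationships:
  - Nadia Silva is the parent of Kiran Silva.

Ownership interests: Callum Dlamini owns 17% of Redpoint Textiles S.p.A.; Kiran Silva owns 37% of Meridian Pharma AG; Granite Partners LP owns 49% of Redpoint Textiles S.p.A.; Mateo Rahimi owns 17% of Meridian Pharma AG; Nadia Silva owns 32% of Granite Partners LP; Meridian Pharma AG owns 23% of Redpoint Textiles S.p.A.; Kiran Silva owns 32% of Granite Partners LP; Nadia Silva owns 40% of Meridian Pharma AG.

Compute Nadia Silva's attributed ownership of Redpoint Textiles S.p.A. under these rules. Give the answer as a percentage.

By parent–child attribution (R3), Nadia Silva is treated as also owning Kiran Silva's interest in Granite Partners LP, giving 32% + 32% = 64%.
By parent–child attribution (R3), Nadia Silva is treated as also owning Kiran Silva's interest in Meridian Pharma AG, giving 40% + 37% = 77%.
Chain via Granite Partners LP (R1): 64% × 49% = 31.36% of Redpoint Textiles S.p.A.
Chain via Meridian Pharma AG (R1): 77% × 23% = 17.71% of Redpoint Textiles S.p.A.
Aggregating (R2): 31.36% + 17.71% = 49.07%.

49.07%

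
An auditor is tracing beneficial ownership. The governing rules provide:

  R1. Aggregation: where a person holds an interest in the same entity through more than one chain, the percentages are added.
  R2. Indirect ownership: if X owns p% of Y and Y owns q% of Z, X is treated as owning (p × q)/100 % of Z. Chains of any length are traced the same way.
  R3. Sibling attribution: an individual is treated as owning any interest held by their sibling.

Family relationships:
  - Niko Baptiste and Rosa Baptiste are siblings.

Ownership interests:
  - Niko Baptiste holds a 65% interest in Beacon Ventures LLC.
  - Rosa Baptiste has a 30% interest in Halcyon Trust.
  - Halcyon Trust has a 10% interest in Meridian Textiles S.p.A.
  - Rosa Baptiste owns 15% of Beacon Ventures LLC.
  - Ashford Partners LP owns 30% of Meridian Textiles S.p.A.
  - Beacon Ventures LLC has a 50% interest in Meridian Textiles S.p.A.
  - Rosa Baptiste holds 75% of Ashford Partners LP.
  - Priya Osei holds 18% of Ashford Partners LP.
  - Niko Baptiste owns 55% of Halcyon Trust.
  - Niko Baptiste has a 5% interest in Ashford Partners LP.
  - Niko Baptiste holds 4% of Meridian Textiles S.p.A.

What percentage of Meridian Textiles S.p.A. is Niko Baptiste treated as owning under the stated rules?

By sibling attribution (R3), Niko Baptiste is treated as also owning Rosa Baptiste's interest in Halcyon Trust, giving 55% + 30% = 85%.
By sibling attribution (R3), Niko Baptiste is treated as also owning Rosa Baptiste's interest in Beacon Ventures LLC, giving 65% + 15% = 80%.
By sibling attribution (R3), Niko Baptiste is treated as also owning Rosa Baptiste's interest in Ashford Partners LP, giving 5% + 75% = 80%.
Chain via Halcyon Trust (R2): 85% × 10% = 8.5% of Meridian Textiles S.p.A.
Chain via Beacon Ventures LLC (R2): 80% × 50% = 40% of Meridian Textiles S.p.A.
Chain via Ashford Partners LP (R2): 80% × 30% = 24% of Meridian Textiles S.p.A.
Direct interest in Meridian Textiles S.p.A: 4%.
Aggregating (R1): 8.5% + 40% + 24% + 4% = 76.5%.

76.5%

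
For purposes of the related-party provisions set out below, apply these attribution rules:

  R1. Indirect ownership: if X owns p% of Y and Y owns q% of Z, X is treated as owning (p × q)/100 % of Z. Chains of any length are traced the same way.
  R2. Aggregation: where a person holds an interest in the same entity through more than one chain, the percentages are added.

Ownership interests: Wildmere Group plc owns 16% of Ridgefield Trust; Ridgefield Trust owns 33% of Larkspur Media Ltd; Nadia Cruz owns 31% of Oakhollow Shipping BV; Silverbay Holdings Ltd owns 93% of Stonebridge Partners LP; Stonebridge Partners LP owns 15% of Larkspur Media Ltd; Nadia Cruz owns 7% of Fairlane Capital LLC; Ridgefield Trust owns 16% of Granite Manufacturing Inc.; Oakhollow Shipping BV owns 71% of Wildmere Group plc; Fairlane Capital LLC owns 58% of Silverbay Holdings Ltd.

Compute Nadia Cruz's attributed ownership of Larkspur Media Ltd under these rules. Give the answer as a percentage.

1.728498%

Chain via Fairlane Capital LLC → Silverbay Holdings Ltd → Stonebridge Partners LP (R1): 7% × 58% × 93% × 15% = 0.56637% of Larkspur Media Ltd.
Chain via Oakhollow Shipping BV → Wildmere Group plc → Ridgefield Trust (R1): 31% × 71% × 16% × 33% = 1.162128% of Larkspur Media Ltd.
Aggregating (R2): 0.56637% + 1.162128% = 1.728498%.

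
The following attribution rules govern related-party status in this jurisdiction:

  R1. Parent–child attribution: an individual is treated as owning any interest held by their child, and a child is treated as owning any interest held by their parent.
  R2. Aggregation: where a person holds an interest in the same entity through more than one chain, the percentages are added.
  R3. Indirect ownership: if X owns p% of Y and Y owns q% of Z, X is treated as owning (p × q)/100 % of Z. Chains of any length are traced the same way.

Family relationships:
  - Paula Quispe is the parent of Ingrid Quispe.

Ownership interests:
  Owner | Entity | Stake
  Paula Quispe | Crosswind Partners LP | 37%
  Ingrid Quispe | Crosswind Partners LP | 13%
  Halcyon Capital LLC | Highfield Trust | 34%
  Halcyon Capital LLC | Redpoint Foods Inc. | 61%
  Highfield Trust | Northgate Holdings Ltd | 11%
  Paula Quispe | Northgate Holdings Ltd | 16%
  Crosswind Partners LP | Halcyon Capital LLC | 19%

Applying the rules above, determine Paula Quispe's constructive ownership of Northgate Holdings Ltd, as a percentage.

16.3553%

By parent–child attribution (R1), Paula Quispe is treated as also owning Ingrid Quispe's interest in Crosswind Partners LP, giving 37% + 13% = 50%.
Chain via Crosswind Partners LP → Halcyon Capital LLC → Highfield Trust (R3): 50% × 19% × 34% × 11% = 0.3553% of Northgate Holdings Ltd.
Direct interest in Northgate Holdings Ltd: 16%.
Aggregating (R2): 0.3553% + 16% = 16.3553%.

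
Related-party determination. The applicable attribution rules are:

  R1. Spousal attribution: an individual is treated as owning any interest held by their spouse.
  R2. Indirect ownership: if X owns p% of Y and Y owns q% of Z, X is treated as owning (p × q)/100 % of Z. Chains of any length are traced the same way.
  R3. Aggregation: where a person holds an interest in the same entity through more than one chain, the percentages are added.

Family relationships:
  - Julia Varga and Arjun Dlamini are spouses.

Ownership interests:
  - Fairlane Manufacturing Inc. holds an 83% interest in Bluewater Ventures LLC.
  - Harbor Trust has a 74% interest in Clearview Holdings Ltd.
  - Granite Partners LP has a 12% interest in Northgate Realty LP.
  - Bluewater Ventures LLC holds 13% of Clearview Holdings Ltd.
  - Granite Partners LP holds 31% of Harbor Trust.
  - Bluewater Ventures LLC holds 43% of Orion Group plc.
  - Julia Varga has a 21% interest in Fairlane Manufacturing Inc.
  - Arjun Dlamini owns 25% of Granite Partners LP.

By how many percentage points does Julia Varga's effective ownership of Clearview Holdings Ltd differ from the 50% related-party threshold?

41.9991

By spousal attribution (R1), Julia Varga is treated as owning Arjun Dlamini's 25% interest in Granite Partners LP.
Chain via Fairlane Manufacturing Inc. → Bluewater Ventures LLC (R2): 21% × 83% × 13% = 2.2659% of Clearview Holdings Ltd.
Chain via Granite Partners LP → Harbor Trust (R2): 25% × 31% × 74% = 5.735% of Clearview Holdings Ltd.
Aggregating (R3): 2.2659% + 5.735% = 8.0009%.
8.0009% falls short of the 50% threshold by 41.9991 percentage points.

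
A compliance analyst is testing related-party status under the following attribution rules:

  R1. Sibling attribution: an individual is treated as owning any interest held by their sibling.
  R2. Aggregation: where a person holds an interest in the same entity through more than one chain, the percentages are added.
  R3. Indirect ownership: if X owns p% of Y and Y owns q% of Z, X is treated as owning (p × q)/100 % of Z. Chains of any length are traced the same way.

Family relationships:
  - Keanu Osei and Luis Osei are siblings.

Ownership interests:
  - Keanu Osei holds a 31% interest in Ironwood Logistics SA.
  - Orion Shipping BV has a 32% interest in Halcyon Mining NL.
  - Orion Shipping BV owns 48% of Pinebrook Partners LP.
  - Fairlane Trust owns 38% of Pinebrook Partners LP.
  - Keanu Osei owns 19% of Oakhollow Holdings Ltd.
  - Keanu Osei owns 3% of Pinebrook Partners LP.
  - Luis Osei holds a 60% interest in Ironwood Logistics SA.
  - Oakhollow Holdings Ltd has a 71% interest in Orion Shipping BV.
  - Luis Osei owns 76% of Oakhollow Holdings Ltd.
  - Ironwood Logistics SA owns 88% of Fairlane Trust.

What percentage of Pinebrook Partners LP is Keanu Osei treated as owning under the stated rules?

By sibling attribution (R1), Keanu Osei is treated as also owning Luis Osei's interest in Ironwood Logistics SA, giving 31% + 60% = 91%.
By sibling attribution (R1), Keanu Osei is treated as also owning Luis Osei's interest in Oakhollow Holdings Ltd, giving 19% + 76% = 95%.
Chain via Ironwood Logistics SA → Fairlane Trust (R3): 91% × 88% × 38% = 30.4304% of Pinebrook Partners LP.
Chain via Oakhollow Holdings Ltd → Orion Shipping BV (R3): 95% × 71% × 48% = 32.376% of Pinebrook Partners LP.
Direct interest in Pinebrook Partners LP: 3%.
Aggregating (R2): 30.4304% + 32.376% + 3% = 65.8064%.

65.8064%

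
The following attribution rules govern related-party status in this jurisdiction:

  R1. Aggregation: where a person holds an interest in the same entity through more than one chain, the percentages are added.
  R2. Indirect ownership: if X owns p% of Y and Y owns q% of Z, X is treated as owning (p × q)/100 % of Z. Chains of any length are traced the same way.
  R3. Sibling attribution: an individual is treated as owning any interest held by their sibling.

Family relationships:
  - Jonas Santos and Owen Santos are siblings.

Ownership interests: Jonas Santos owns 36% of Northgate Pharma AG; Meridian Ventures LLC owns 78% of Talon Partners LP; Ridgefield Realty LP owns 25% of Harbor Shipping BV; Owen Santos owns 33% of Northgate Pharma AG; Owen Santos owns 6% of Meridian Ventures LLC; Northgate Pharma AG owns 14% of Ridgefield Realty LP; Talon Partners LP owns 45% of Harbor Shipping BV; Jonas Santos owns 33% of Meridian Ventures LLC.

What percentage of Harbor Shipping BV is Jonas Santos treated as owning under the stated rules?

16.104%

By sibling attribution (R3), Jonas Santos is treated as also owning Owen Santos's interest in Meridian Ventures LLC, giving 33% + 6% = 39%.
By sibling attribution (R3), Jonas Santos is treated as also owning Owen Santos's interest in Northgate Pharma AG, giving 36% + 33% = 69%.
Chain via Meridian Ventures LLC → Talon Partners LP (R2): 39% × 78% × 45% = 13.689% of Harbor Shipping BV.
Chain via Northgate Pharma AG → Ridgefield Realty LP (R2): 69% × 14% × 25% = 2.415% of Harbor Shipping BV.
Aggregating (R1): 13.689% + 2.415% = 16.104%.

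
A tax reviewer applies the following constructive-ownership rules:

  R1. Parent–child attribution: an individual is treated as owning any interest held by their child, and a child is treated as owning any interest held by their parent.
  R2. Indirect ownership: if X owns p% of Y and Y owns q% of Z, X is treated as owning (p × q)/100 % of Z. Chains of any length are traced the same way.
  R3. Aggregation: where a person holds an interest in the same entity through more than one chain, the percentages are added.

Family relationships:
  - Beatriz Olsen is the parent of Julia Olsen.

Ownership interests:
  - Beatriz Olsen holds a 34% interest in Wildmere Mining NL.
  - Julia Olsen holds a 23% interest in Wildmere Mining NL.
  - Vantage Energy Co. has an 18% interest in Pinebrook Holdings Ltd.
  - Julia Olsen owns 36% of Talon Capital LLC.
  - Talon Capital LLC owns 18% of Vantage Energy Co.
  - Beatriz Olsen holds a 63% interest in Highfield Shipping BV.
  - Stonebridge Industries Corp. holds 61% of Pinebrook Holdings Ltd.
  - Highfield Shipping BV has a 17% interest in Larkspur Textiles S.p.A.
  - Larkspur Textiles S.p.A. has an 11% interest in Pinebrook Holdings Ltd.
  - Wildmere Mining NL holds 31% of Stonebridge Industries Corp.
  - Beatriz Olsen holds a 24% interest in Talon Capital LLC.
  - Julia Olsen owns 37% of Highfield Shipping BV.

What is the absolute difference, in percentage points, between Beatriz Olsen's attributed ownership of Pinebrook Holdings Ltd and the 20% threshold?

By parent–child attribution (R1), Beatriz Olsen is treated as also owning Julia Olsen's interest in Talon Capital LLC, giving 24% + 36% = 60%.
By parent–child attribution (R1), Beatriz Olsen is treated as also owning Julia Olsen's interest in Wildmere Mining NL, giving 34% + 23% = 57%.
By parent–child attribution (R1), Beatriz Olsen is treated as also owning Julia Olsen's interest in Highfield Shipping BV, giving 63% + 37% = 100%.
Chain via Talon Capital LLC → Vantage Energy Co. (R2): 60% × 18% × 18% = 1.944% of Pinebrook Holdings Ltd.
Chain via Wildmere Mining NL → Stonebridge Industries Corp. (R2): 57% × 31% × 61% = 10.7787% of Pinebrook Holdings Ltd.
Chain via Highfield Shipping BV → Larkspur Textiles S.p.A. (R2): 100% × 17% × 11% = 1.87% of Pinebrook Holdings Ltd.
Aggregating (R3): 1.944% + 10.7787% + 1.87% = 14.5927%.
14.5927% falls short of the 20% threshold by 5.4073 percentage points.

5.4073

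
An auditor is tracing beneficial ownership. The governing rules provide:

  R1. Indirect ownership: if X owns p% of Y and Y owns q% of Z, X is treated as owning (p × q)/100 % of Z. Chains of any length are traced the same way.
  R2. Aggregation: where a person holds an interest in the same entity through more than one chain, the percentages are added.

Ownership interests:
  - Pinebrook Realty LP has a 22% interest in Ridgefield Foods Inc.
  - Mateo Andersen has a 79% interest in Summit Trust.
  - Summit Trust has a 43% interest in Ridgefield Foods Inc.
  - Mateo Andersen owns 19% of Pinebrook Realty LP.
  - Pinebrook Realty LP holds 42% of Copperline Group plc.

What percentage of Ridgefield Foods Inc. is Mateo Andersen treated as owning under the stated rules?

Chain via Summit Trust (R1): 79% × 43% = 33.97% of Ridgefield Foods Inc.
Chain via Pinebrook Realty LP (R1): 19% × 22% = 4.18% of Ridgefield Foods Inc.
Aggregating (R2): 33.97% + 4.18% = 38.15%.

38.15%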